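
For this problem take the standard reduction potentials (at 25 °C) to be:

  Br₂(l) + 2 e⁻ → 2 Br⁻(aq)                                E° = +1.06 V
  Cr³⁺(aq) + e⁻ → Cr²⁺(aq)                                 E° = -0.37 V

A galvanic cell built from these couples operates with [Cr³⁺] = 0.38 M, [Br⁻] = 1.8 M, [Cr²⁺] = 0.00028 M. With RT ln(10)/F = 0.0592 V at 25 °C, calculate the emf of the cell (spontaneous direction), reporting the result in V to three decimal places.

+1.229 V

Br₂/Br⁻ is the cathode (higher E°), Cr³⁺/Cr²⁺ the anode: E°cell = +1.06 − (-0.37) = +1.43 V, n = 2.
Overall: Br₂(l) + 2 Cr²⁺(aq) → 2 Br⁻(aq) + 2 Cr³⁺(aq)
Q = [Br⁻]^2·[Cr³⁺]^2 / ([Cr²⁺]^2); log Q = 6.776.
E = E° − (0.0592/n) log Q = +1.43 − (0.0592/2)(6.776) = +1.229 V.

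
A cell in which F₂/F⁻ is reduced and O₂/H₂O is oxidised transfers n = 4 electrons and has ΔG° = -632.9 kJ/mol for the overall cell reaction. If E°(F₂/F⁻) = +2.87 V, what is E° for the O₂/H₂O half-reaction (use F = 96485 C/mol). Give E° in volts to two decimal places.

+1.23 V

E°cell = −ΔG°/(nF) = −(-632.9×10³)/((4)(96485)) = +1.640 V.
Since F₂/F⁻ is the cathode and O₂/H₂O the anode, E°cell = E°(F₂/F⁻) − E°(O₂/H₂O).
So E°(O₂/H₂O) = E°(F₂/F⁻) − E°cell = (+2.87) − (+1.640) = +1.23 V.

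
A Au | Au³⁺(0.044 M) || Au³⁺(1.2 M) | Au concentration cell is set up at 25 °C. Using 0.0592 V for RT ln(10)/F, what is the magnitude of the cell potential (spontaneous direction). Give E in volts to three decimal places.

+0.028 V

For a concentration cell E°cell = 0. The 1.2 M side is the cathode (reduction is favoured where [Au³⁺] is higher).
With n = 3, E = −(0.0592/3) log([Au³⁺]ₐₙ/[Au³⁺]꜀ₐₜ) = −(0.0592/3) log(0.044/1.2) = −(0.0592/3)(-1.436) = +0.028 V.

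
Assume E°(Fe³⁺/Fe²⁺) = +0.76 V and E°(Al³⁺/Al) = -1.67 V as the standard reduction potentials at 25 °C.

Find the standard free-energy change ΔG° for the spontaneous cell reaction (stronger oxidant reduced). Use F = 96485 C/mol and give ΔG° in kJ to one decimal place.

-703.4 kJ

Fe³⁺/Fe²⁺ (E° = +0.76 V) is the cathode; Al³⁺/Al (E° = -1.67 V) is the anode, so E°cell = +2.43 V.
Balancing electrons gives n = 3 (lcm of 1 and 3).
ΔG° = −nFE° = −(3)(96485)(+2.43) = -703,376 J = -703.4 kJ.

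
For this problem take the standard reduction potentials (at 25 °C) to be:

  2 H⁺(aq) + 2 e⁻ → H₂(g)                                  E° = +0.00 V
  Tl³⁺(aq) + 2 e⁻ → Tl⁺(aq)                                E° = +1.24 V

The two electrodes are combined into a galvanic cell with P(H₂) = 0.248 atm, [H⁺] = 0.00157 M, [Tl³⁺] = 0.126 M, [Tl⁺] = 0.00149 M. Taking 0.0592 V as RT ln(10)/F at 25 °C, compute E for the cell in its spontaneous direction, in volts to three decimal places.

Tl³⁺/Tl⁺ is the cathode (higher E°), H⁺/H₂ the anode: E°cell = +1.24 − (+0.00) = +1.24 V, n = 2.
Overall: Tl³⁺(aq) + H₂(g) → Tl⁺(aq) + 2 H⁺(aq)
Q = [Tl⁺]·[H⁺]^2 / ([Tl³⁺]·P(H₂)); log Q = -6.930.
E = E° − (0.0592/n) log Q = +1.24 − (0.0592/2)(-6.930) = +1.445 V.

+1.445 V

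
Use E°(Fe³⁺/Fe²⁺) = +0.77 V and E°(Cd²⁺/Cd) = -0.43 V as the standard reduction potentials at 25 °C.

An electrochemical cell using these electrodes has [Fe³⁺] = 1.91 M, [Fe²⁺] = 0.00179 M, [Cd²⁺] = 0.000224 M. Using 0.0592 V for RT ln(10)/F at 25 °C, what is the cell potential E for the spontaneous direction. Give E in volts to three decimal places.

Fe³⁺/Fe²⁺ is the cathode (higher E°), Cd²⁺/Cd the anode: E°cell = +0.77 − (-0.43) = +1.20 V, n = 2.
Overall: 2 Fe³⁺(aq) + Cd(s) → 2 Fe²⁺(aq) + Cd²⁺(aq)
Q = [Fe²⁺]^2·[Cd²⁺] / ([Fe³⁺]^2); log Q = -9.706.
E = E° − (0.0592/n) log Q = +1.20 − (0.0592/2)(-9.706) = +1.487 V.

+1.487 V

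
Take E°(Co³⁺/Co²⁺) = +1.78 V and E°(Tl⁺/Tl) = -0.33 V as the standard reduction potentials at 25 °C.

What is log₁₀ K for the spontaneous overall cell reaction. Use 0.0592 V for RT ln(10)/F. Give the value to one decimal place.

35.6

Cathode: Co³⁺/Co²⁺; anode: Tl⁺/Tl. E°cell = +2.11 V, n = 1.
log K = nE°cell / 0.0592 = (1)(+2.11) / 0.0592 = 35.6.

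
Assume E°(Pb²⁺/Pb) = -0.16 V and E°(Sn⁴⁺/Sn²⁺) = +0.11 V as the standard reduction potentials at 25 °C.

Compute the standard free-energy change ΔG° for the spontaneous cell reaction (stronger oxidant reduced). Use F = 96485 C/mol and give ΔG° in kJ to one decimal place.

Sn⁴⁺/Sn²⁺ (E° = +0.11 V) is the cathode; Pb²⁺/Pb (E° = -0.16 V) is the anode, so E°cell = +0.27 V.
Balancing electrons gives n = 2 (lcm of 2 and 2).
ΔG° = −nFE° = −(2)(96485)(+0.27) = -52,102 J = -52.1 kJ.

-52.1 kJ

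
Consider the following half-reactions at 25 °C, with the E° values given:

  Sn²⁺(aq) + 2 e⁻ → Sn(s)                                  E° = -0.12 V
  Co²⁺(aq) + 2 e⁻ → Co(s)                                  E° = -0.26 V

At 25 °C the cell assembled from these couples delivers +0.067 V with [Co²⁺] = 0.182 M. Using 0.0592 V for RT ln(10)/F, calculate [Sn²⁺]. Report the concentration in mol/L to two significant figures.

0.00062 M

Sn²⁺/Sn is the cathode, Co²⁺/Co the anode: E°cell = +0.14 V, n = 2.
Overall reaction: Sn²⁺(aq) + Co(s) → Sn(s) + Co²⁺(aq); Q = [Co²⁺]^1/[Sn²⁺]^1.
From E = E° − (0.0592/n) log Q: log Q = (E° − E)·n/0.0592 = (+0.14 − (+0.067))·2/0.0592 = 2.4662.
So 1·log[Sn²⁺] = 1·log(0.182) − log Q = -0.7399 − (2.4662) = -3.2061; [Sn²⁺] = 10^(-3.2061) ≈ 0.00062 M.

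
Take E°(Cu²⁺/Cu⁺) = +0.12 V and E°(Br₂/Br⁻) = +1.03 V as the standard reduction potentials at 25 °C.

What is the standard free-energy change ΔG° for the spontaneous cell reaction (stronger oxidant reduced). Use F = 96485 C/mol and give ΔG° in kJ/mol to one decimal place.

-175.6 kJ/mol

Br₂/Br⁻ (E° = +1.03 V) is the cathode; Cu²⁺/Cu⁺ (E° = +0.12 V) is the anode, so E°cell = +0.91 V.
Balancing electrons gives n = 2 (lcm of 2 and 1).
ΔG° = −nFE° = −(2)(96485)(+0.91) = -175,603 J = -175.6 kJ/mol.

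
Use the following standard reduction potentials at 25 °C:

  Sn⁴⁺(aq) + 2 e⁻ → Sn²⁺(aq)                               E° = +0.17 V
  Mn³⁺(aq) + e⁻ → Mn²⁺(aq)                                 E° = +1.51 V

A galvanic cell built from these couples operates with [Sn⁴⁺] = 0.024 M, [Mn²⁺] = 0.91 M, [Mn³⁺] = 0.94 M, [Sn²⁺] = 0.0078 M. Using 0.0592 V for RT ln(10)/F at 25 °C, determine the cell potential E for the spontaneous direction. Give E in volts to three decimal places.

+1.326 V

Mn³⁺/Mn²⁺ is the cathode (higher E°), Sn⁴⁺/Sn²⁺ the anode: E°cell = +1.51 − (+0.17) = +1.34 V, n = 2.
Overall: 2 Mn³⁺(aq) + Sn²⁺(aq) → 2 Mn²⁺(aq) + Sn⁴⁺(aq)
Q = [Mn²⁺]^2·[Sn⁴⁺] / ([Mn³⁺]^2·[Sn²⁺]); log Q = 0.460.
E = E° − (0.0592/n) log Q = +1.34 − (0.0592/2)(0.460) = +1.326 V.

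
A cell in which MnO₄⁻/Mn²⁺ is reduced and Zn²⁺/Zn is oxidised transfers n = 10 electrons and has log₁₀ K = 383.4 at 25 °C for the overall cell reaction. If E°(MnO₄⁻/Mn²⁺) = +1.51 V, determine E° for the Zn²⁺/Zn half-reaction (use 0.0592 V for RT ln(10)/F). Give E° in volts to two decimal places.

-0.76 V

E°cell = (0.0592/n)·log K = (0.0592/10)(383.4) = +2.270 V.
Since MnO₄⁻/Mn²⁺ is the cathode and Zn²⁺/Zn the anode, E°cell = E°(MnO₄⁻/Mn²⁺) − E°(Zn²⁺/Zn).
So E°(Zn²⁺/Zn) = E°(MnO₄⁻/Mn²⁺) − E°cell = (+1.51) − (+2.270) = -0.76 V.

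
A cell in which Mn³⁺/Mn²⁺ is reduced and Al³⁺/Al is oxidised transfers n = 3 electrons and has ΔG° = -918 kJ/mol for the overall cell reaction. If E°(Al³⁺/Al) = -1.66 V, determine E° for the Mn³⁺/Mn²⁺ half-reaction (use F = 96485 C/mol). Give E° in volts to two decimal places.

E°cell = −ΔG°/(nF) = −(-918×10³)/((3)(96485)) = +3.171 V.
Since Mn³⁺/Mn²⁺ is the cathode and Al³⁺/Al the anode, E°cell = E°(Mn³⁺/Mn²⁺) − E°(Al³⁺/Al).
So E°(Mn³⁺/Mn²⁺) = E°cell + E°(Al³⁺/Al) = +3.171 + (-1.66) = +1.51 V.

+1.51 V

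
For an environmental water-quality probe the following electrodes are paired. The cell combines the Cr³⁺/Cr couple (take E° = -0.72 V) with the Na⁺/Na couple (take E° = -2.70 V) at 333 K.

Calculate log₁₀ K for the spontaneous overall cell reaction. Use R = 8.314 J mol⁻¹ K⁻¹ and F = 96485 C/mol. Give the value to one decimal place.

89.9

Cathode: Cr³⁺/Cr; anode: Na⁺/Na. E°cell = (-0.72) − (-2.70) = +1.98 V, with n = 3.
ΔG° = −nFE° = −RT ln K, so ln K = nFE°/(RT) = (3)(96485)(+1.98) / ((8.314)(333)) = 207.010.
log₁₀ K = 207.010 / ln 10 = 89.9.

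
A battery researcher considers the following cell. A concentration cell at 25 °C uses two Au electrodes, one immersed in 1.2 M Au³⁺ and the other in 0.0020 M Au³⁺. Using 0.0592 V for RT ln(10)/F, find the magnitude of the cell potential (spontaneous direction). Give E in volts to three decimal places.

For a concentration cell E°cell = 0. The 1.2 M side is the cathode (reduction is favoured where [Au³⁺] is higher).
With n = 3, E = −(0.0592/3) log([Au³⁺]ₐₙ/[Au³⁺]꜀ₐₜ) = −(0.0592/3) log(0.002/1.2) = −(0.0592/3)(-2.778) = +0.055 V.

+0.055 V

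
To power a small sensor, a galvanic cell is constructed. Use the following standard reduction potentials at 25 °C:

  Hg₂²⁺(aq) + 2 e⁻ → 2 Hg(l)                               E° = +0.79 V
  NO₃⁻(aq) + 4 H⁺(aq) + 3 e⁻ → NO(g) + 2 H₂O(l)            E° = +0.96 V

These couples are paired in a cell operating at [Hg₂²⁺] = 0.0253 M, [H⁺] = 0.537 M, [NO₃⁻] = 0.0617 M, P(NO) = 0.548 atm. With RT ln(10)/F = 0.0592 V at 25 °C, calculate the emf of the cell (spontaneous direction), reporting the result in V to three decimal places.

NO₃⁻/NO is the cathode (higher E°), Hg₂²⁺/Hg the anode: E°cell = +0.96 − (+0.79) = +0.17 V, n = 6.
Overall: 2 NO₃⁻(aq) + 8 H⁺(aq) + 6 Hg(l) → 2 NO(g) + 4 H₂O(l) + 3 Hg₂²⁺(aq)
Q = P(NO)^2·[Hg₂²⁺]^3 / ([NO₃⁻]^2·[H⁺]^8); log Q = -0.733.
E = E° − (0.0592/n) log Q = +0.17 − (0.0592/6)(-0.733) = +0.177 V.

+0.177 V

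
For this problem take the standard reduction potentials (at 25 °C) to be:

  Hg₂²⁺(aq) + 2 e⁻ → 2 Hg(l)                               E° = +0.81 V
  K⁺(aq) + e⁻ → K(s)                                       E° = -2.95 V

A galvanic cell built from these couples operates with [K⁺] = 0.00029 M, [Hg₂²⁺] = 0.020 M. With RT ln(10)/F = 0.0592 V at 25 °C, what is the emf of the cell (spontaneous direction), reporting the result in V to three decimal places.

Hg₂²⁺/Hg is the cathode (higher E°), K⁺/K the anode: E°cell = +0.81 − (-2.95) = +3.76 V, n = 2.
Overall: Hg₂²⁺(aq) + 2 K(s) → 2 Hg(l) + 2 K⁺(aq)
Q = [K⁺]^2 / ([Hg₂²⁺]); log Q = -5.376.
E = E° − (0.0592/n) log Q = +3.76 − (0.0592/2)(-5.376) = +3.919 V.

+3.919 V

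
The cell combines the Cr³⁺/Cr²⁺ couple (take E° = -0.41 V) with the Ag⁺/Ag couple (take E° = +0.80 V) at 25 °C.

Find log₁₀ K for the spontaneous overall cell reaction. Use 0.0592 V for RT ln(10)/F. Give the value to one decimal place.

20.4

Cathode: Ag⁺/Ag; anode: Cr³⁺/Cr²⁺. E°cell = +1.21 V, n = 1.
log K = nE°cell / 0.0592 = (1)(+1.21) / 0.0592 = 20.4.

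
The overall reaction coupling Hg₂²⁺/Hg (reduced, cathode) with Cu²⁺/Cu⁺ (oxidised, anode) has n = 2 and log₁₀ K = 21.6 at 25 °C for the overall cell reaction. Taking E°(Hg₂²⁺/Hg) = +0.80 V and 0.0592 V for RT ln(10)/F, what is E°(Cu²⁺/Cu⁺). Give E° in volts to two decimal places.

+0.16 V

E°cell = (0.0592/n)·log K = (0.0592/2)(21.6) = +0.639 V.
Since Hg₂²⁺/Hg is the cathode and Cu²⁺/Cu⁺ the anode, E°cell = E°(Hg₂²⁺/Hg) − E°(Cu²⁺/Cu⁺).
So E°(Cu²⁺/Cu⁺) = E°(Hg₂²⁺/Hg) − E°cell = (+0.80) − (+0.639) = +0.16 V.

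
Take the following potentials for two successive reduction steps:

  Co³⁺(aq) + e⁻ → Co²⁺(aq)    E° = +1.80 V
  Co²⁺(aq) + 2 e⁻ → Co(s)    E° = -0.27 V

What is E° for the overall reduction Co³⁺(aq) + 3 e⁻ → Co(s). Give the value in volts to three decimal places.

+0.420 V

Standard free energies of sequential steps add: ΔG°₃ = ΔG°₁ + ΔG°₂, so n₃E°₃ = n₁E°₁ + n₂E°₂.
E°₃ = (1×+1.80 + 2×-0.27) / 3 = (+1.260) / 3 = +0.420 V.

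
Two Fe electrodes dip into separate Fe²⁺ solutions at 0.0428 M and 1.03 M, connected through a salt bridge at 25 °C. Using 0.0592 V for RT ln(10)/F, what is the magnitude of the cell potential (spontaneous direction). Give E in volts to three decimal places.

For a concentration cell E°cell = 0. The 1.03 M side is the cathode (reduction is favoured where [Fe²⁺] is higher).
With n = 2, E = −(0.0592/2) log([Fe²⁺]ₐₙ/[Fe²⁺]꜀ₐₜ) = −(0.0592/2) log(0.0428/1.03) = −(0.0592/2)(-1.381) = +0.041 V.

+0.041 V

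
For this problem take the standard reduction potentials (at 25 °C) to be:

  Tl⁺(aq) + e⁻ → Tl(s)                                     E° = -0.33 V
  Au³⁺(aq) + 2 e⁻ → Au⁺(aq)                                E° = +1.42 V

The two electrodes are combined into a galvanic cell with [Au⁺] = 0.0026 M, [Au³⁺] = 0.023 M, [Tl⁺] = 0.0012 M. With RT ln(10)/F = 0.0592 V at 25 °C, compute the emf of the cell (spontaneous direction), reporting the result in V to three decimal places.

+1.951 V

Au³⁺/Au⁺ is the cathode (higher E°), Tl⁺/Tl the anode: E°cell = +1.42 − (-0.33) = +1.75 V, n = 2.
Overall: Au³⁺(aq) + 2 Tl(s) → Au⁺(aq) + 2 Tl⁺(aq)
Q = [Au⁺]·[Tl⁺]^2 / ([Au³⁺]); log Q = -6.788.
E = E° − (0.0592/n) log Q = +1.75 − (0.0592/2)(-6.788) = +1.951 V.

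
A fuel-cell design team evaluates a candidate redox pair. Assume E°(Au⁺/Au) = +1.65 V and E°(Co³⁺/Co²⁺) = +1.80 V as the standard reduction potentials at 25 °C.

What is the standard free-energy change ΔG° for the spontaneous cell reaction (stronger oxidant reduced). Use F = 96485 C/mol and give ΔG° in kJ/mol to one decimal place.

Co³⁺/Co²⁺ (E° = +1.80 V) is the cathode; Au⁺/Au (E° = +1.65 V) is the anode, so E°cell = +0.15 V.
Balancing electrons gives n = 1 (lcm of 1 and 1).
ΔG° = −nFE° = −(1)(96485)(+0.15) = -14,473 J = -14.5 kJ/mol.

-14.5 kJ/mol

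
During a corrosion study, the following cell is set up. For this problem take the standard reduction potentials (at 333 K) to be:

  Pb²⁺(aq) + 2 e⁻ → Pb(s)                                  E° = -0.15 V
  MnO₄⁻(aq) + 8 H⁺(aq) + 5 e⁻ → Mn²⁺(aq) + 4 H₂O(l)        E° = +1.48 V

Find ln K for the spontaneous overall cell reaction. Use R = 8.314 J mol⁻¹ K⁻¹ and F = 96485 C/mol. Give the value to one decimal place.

568.1

Cathode: MnO₄⁻/Mn²⁺; anode: Pb²⁺/Pb. E°cell = (+1.48) − (-0.15) = +1.63 V, with n = 10.
ΔG° = −nFE° = −RT ln K, so ln K = nFE°/(RT) = (10)(96485)(+1.63) / ((8.314)(333)) = 568.059.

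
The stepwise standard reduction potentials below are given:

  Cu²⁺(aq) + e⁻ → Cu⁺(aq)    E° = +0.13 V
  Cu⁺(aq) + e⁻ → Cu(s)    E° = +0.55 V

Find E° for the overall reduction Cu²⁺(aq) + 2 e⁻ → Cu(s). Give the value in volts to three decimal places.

+0.340 V

Standard free energies of sequential steps add: ΔG°₃ = ΔG°₁ + ΔG°₂, so n₃E°₃ = n₁E°₁ + n₂E°₂.
E°₃ = (1×+0.13 + 1×+0.55) / 2 = (+0.680) / 2 = +0.340 V.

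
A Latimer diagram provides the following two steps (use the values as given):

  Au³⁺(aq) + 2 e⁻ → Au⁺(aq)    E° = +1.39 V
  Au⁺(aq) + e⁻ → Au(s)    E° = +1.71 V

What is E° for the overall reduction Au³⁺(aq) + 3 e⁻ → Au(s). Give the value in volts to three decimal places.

Adding the free-energy changes (−nFE°) of the two steps gives −n₃FE°₃ = −n₁FE°₁ − n₂FE°₂.
E°₃ = (2×+1.39 + 1×+1.71) / 3 = (+4.490) / 3 = +1.497 V.

+1.497 V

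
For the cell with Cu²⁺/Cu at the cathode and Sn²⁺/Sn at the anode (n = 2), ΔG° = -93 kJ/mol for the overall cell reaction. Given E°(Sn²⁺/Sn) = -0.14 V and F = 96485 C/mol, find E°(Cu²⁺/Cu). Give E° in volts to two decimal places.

+0.34 V

E°cell = −ΔG°/(nF) = −(-93×10³)/((2)(96485)) = +0.482 V.
Since Cu²⁺/Cu is the cathode and Sn²⁺/Sn the anode, E°cell = E°(Cu²⁺/Cu) − E°(Sn²⁺/Sn).
So E°(Cu²⁺/Cu) = E°cell + E°(Sn²⁺/Sn) = +0.482 + (-0.14) = +0.34 V.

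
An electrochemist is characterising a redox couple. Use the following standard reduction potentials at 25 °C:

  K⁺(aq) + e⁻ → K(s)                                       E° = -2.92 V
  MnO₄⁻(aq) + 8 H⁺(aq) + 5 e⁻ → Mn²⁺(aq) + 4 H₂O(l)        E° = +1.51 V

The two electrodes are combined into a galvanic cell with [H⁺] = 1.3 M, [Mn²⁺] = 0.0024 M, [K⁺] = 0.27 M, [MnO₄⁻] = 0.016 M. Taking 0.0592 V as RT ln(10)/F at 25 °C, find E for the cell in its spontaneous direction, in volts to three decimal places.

MnO₄⁻/Mn²⁺ is the cathode (higher E°), K⁺/K the anode: E°cell = +1.51 − (-2.92) = +4.43 V, n = 5.
Overall: MnO₄⁻(aq) + 8 H⁺(aq) + 5 K(s) → Mn²⁺(aq) + 4 H₂O(l) + 5 K⁺(aq)
Q = [Mn²⁺]·[K⁺]^5 / ([MnO₄⁻]·[H⁺]^8); log Q = -4.579.
E = E° − (0.0592/n) log Q = +4.43 − (0.0592/5)(-4.579) = +4.484 V.

+4.484 V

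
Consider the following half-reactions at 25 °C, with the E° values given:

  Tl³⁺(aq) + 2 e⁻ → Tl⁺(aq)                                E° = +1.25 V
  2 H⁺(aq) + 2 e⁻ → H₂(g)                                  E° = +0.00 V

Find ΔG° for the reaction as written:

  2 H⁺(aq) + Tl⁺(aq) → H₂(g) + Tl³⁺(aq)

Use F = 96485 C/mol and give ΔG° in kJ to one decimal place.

+241.2 kJ

As written, H⁺/H₂ is reduced (cathode) and Tl³⁺/Tl⁺ is oxidised (anode), so E°cell = (+0.00) − (+1.25) = -1.25 V.
Balancing electrons gives n = 2.
ΔG° = −nFE° = −(2)(96485)(-1.25) = 241,212 J = +241.2 kJ.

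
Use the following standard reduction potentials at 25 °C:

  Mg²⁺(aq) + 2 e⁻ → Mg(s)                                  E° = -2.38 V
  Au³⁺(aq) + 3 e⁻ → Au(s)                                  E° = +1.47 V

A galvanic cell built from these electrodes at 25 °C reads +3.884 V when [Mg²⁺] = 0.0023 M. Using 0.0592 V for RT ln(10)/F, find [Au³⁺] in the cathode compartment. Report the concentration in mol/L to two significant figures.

Au³⁺/Au is the cathode, Mg²⁺/Mg the anode: E°cell = +3.85 V, n = 6.
Overall reaction: 2 Au³⁺(aq) + 3 Mg(s) → 2 Au(s) + 3 Mg²⁺(aq); Q = [Mg²⁺]^3/[Au³⁺]^2.
From E = E° − (0.0592/n) log Q: log Q = (E° − E)·n/0.0592 = (+3.85 − (+3.884))·6/0.0592 = -3.4459.
So 2·log[Au³⁺] = 3·log(0.0023) − log Q = -7.9148 − (-3.4459) = -4.4689; log[Au³⁺] = -4.4689 / 2 = -2.2344; [Au³⁺] = 10^(-2.2344) ≈ 0.0058 M.

0.0058 M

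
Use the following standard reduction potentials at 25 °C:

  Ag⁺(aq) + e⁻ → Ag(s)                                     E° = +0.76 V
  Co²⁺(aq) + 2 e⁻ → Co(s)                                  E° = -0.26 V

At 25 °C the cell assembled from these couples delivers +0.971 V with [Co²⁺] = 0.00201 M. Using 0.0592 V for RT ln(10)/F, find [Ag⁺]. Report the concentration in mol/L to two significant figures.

0.0067 M

Ag⁺/Ag is the cathode, Co²⁺/Co the anode: E°cell = +1.02 V, n = 2.
Overall reaction: 2 Ag⁺(aq) + Co(s) → 2 Ag(s) + Co²⁺(aq); Q = [Co²⁺]^1/[Ag⁺]^2.
From E = E° − (0.0592/n) log Q: log Q = (E° − E)·n/0.0592 = (+1.02 − (+0.971))·2/0.0592 = 1.6554.
So 2·log[Ag⁺] = 1·log(0.00201) − log Q = -2.6968 − (1.6554) = -4.3522; log[Ag⁺] = -4.3522 / 2 = -2.1761; [Ag⁺] = 10^(-2.1761) ≈ 0.0067 M.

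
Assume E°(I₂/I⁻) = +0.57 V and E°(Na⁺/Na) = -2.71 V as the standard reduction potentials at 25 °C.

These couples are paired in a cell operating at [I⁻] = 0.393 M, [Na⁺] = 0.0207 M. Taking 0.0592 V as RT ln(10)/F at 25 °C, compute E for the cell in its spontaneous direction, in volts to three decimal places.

+3.404 V

I₂/I⁻ is the cathode (higher E°), Na⁺/Na the anode: E°cell = +0.57 − (-2.71) = +3.28 V, n = 2.
Overall: I₂(s) + 2 Na(s) → 2 I⁻(aq) + 2 Na⁺(aq)
Q = [I⁻]^2·[Na⁺]^2; log Q = -4.179.
E = E° − (0.0592/n) log Q = +3.28 − (0.0592/2)(-4.179) = +3.404 V.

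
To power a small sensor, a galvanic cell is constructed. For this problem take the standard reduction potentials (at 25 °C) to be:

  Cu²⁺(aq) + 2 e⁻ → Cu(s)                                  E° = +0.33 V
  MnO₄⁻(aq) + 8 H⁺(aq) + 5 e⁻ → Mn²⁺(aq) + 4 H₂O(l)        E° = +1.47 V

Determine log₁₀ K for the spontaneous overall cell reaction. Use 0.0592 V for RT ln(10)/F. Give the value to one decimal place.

192.6

Cathode: MnO₄⁻/Mn²⁺; anode: Cu²⁺/Cu. E°cell = +1.14 V, n = 10.
log K = nE°cell / 0.0592 = (10)(+1.14) / 0.0592 = 192.6.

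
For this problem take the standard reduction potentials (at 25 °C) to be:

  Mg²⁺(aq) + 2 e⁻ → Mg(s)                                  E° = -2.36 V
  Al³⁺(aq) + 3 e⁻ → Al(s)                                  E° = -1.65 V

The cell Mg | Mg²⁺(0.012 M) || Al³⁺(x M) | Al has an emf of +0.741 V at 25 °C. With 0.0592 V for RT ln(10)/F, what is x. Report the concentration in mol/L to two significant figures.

0.049 M

Al³⁺/Al is the cathode, Mg²⁺/Mg the anode: E°cell = +0.71 V, n = 6.
Overall reaction: 2 Al³⁺(aq) + 3 Mg(s) → 2 Al(s) + 3 Mg²⁺(aq); Q = [Mg²⁺]^3/[Al³⁺]^2.
From E = E° − (0.0592/n) log Q: log Q = (E° − E)·n/0.0592 = (+0.71 − (+0.741))·6/0.0592 = -3.1419.
So 2·log[Al³⁺] = 3·log(0.012) − log Q = -5.7625 − (-3.1419) = -2.6206; log[Al³⁺] = -2.6206 / 2 = -1.3103; [Al³⁺] = 10^(-1.3103) ≈ 0.049 M.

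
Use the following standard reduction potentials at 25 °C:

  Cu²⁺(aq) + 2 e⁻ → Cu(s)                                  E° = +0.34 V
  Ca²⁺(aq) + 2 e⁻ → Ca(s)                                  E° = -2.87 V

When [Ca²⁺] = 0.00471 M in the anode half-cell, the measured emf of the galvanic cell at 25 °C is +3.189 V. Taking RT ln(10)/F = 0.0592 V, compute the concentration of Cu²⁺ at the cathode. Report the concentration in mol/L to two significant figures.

0.00092 M

Cu²⁺/Cu is the cathode, Ca²⁺/Ca the anode: E°cell = +3.21 V, n = 2.
Overall reaction: Cu²⁺(aq) + Ca(s) → Cu(s) + Ca²⁺(aq); Q = [Ca²⁺]^1/[Cu²⁺]^1.
From E = E° − (0.0592/n) log Q: log Q = (E° − E)·n/0.0592 = (+3.21 − (+3.189))·2/0.0592 = 0.7095.
So 1·log[Cu²⁺] = 1·log(0.00471) − log Q = -2.3270 − (0.7095) = -3.0365; [Cu²⁺] = 10^(-3.0365) ≈ 0.00092 M.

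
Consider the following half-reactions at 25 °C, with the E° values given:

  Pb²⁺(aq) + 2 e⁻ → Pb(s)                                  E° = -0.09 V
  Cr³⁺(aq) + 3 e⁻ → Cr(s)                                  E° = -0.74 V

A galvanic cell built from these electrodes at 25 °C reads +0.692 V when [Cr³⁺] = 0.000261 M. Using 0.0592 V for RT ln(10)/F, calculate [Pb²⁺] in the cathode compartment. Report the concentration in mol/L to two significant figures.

Pb²⁺/Pb is the cathode, Cr³⁺/Cr the anode: E°cell = +0.65 V, n = 6.
Overall reaction: 3 Pb²⁺(aq) + 2 Cr(s) → 3 Pb(s) + 2 Cr³⁺(aq); Q = [Cr³⁺]^2/[Pb²⁺]^3.
From E = E° − (0.0592/n) log Q: log Q = (E° − E)·n/0.0592 = (+0.65 − (+0.692))·6/0.0592 = -4.2568.
So 3·log[Pb²⁺] = 2·log(0.000261) − log Q = -7.1667 − (-4.2568) = -2.9099; log[Pb²⁺] = -2.9099 / 3 = -0.9700; [Pb²⁺] = 10^(-0.9700) ≈ 0.11 M.

0.11 M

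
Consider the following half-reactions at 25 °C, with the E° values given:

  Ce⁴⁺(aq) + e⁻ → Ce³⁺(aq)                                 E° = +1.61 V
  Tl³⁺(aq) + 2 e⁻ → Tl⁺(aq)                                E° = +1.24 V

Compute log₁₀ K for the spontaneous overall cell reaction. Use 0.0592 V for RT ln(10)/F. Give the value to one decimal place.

Cathode: Ce⁴⁺/Ce³⁺; anode: Tl³⁺/Tl⁺. E°cell = +0.37 V, n = 2.
log K = nE°cell / 0.0592 = (2)(+0.37) / 0.0592 = 12.5.

12.5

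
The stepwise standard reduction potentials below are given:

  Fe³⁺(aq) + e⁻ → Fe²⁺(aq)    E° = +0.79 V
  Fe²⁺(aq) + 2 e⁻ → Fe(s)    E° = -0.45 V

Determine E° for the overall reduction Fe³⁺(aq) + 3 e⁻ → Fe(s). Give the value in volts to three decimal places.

Since ΔG° = −nFE° is additive over sequential reductions, n₃E°₃ = n₁E°₁ + n₂E°₂.
E°₃ = (1×+0.79 + 2×-0.45) / 3 = (-0.110) / 3 = -0.037 V.

-0.037 V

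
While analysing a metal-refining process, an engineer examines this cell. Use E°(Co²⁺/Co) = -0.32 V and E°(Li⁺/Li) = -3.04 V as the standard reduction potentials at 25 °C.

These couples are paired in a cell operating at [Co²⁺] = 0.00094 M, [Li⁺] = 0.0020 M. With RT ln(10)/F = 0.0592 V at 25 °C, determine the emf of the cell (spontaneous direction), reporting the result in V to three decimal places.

Co²⁺/Co is the cathode (higher E°), Li⁺/Li the anode: E°cell = -0.32 − (-3.04) = +2.72 V, n = 2.
Overall: Co²⁺(aq) + 2 Li(s) → Co(s) + 2 Li⁺(aq)
Q = [Li⁺]^2 / ([Co²⁺]); log Q = -2.371.
E = E° − (0.0592/n) log Q = +2.72 − (0.0592/2)(-2.371) = +2.790 V.

+2.790 V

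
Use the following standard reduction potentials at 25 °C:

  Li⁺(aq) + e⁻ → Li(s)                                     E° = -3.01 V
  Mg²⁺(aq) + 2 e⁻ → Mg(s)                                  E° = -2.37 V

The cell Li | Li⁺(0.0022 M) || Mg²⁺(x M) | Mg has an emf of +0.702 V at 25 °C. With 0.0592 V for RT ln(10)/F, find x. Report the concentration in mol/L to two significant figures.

0.00060 M

Mg²⁺/Mg is the cathode, Li⁺/Li the anode: E°cell = +0.64 V, n = 2.
Overall reaction: Mg²⁺(aq) + 2 Li(s) → Mg(s) + 2 Li⁺(aq); Q = [Li⁺]^2/[Mg²⁺]^1.
From E = E° − (0.0592/n) log Q: log Q = (E° − E)·n/0.0592 = (+0.64 − (+0.702))·2/0.0592 = -2.0946.
So 1·log[Mg²⁺] = 2·log(0.0022) − log Q = -5.3152 − (-2.0946) = -3.2206; [Mg²⁺] = 10^(-3.2206) ≈ 0.00060 M.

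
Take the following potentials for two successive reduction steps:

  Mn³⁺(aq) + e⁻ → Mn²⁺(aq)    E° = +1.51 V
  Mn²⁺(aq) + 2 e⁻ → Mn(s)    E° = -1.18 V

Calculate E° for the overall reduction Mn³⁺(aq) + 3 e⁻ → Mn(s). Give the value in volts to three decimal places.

Since ΔG° = −nFE° is additive over sequential reductions, n₃E°₃ = n₁E°₁ + n₂E°₂.
E°₃ = (1×+1.51 + 2×-1.18) / 3 = (-0.850) / 3 = -0.283 V.
E° values themselves are not directly additive — weighting by electron count is essential.

-0.283 V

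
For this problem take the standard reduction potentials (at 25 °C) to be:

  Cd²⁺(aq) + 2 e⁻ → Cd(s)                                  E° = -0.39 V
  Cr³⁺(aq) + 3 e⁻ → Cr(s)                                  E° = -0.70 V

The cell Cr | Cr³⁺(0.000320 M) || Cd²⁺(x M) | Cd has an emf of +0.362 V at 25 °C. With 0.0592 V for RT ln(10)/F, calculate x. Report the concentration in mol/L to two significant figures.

0.27 M

Cd²⁺/Cd is the cathode, Cr³⁺/Cr the anode: E°cell = +0.31 V, n = 6.
Overall reaction: 3 Cd²⁺(aq) + 2 Cr(s) → 3 Cd(s) + 2 Cr³⁺(aq); Q = [Cr³⁺]^2/[Cd²⁺]^3.
From E = E° − (0.0592/n) log Q: log Q = (E° − E)·n/0.0592 = (+0.31 − (+0.362))·6/0.0592 = -5.2703.
So 3·log[Cd²⁺] = 2·log(0.00032) − log Q = -6.9897 − (-5.2703) = -1.7194; log[Cd²⁺] = -1.7194 / 3 = -0.5731; [Cd²⁺] = 10^(-0.5731) ≈ 0.27 M.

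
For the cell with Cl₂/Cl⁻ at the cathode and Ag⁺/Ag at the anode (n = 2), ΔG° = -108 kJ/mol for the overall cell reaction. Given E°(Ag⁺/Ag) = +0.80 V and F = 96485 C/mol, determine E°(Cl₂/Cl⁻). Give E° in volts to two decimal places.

+1.36 V

E°cell = −ΔG°/(nF) = −(-108×10³)/((2)(96485)) = +0.560 V.
Since Cl₂/Cl⁻ is the cathode and Ag⁺/Ag the anode, E°cell = E°(Cl₂/Cl⁻) − E°(Ag⁺/Ag).
So E°(Cl₂/Cl⁻) = E°cell + E°(Ag⁺/Ag) = +0.560 + (+0.80) = +1.36 V.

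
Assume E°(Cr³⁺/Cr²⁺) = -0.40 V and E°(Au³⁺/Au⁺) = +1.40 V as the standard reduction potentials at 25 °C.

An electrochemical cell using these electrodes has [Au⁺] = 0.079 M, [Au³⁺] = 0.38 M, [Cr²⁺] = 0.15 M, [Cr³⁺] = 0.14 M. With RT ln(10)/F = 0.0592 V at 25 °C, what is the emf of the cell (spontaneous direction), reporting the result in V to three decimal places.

Au³⁺/Au⁺ is the cathode (higher E°), Cr³⁺/Cr²⁺ the anode: E°cell = +1.40 − (-0.40) = +1.80 V, n = 2.
Overall: Au³⁺(aq) + 2 Cr²⁺(aq) → Au⁺(aq) + 2 Cr³⁺(aq)
Q = [Au⁺]·[Cr³⁺]^2 / ([Au³⁺]·[Cr²⁺]^2); log Q = -0.742.
E = E° − (0.0592/n) log Q = +1.80 − (0.0592/2)(-0.742) = +1.822 V.

+1.822 V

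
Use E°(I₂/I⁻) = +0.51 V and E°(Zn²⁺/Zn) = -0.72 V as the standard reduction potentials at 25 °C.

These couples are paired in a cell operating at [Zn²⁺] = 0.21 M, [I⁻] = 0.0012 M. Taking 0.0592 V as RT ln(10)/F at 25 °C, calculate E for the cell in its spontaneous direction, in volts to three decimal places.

+1.423 V

I₂/I⁻ is the cathode (higher E°), Zn²⁺/Zn the anode: E°cell = +0.51 − (-0.72) = +1.23 V, n = 2.
Overall: I₂(s) + Zn(s) → 2 I⁻(aq) + Zn²⁺(aq)
Q = [I⁻]^2·[Zn²⁺]; log Q = -6.519.
E = E° − (0.0592/n) log Q = +1.23 − (0.0592/2)(-6.519) = +1.423 V.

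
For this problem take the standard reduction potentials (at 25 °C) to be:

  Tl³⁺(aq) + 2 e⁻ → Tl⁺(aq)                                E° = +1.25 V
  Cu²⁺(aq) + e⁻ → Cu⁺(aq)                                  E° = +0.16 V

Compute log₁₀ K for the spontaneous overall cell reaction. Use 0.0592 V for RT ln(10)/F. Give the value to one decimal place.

36.8

Cathode: Tl³⁺/Tl⁺; anode: Cu²⁺/Cu⁺. E°cell = +1.09 V, n = 2.
log K = nE°cell / 0.0592 = (2)(+1.09) / 0.0592 = 36.8.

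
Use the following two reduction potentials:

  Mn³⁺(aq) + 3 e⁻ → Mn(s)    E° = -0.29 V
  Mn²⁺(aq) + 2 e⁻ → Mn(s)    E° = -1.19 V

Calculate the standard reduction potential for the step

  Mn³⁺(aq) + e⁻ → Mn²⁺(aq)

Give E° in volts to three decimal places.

+1.510 V

Sequential free energies add, so n₃E°₃ = n₁E°₁ + n₂E°₂.
With n₃ = 3, and the known step contributing 2×(-1.19) V, the unknown satisfies 1·E° = 3×(-0.29) − 2×(-1.19) = +1.510.
E° = +1.510 / 1 = +1.510 V.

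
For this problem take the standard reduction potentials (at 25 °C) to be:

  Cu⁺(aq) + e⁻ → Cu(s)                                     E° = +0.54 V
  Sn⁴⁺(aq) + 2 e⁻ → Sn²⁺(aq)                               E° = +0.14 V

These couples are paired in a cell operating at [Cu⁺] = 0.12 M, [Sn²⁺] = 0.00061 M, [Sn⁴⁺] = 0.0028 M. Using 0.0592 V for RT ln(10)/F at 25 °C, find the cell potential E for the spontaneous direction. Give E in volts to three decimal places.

Cu⁺/Cu is the cathode (higher E°), Sn⁴⁺/Sn²⁺ the anode: E°cell = +0.54 − (+0.14) = +0.40 V, n = 2.
Overall: 2 Cu⁺(aq) + Sn²⁺(aq) → 2 Cu(s) + Sn⁴⁺(aq)
Q = [Sn⁴⁺] / ([Cu⁺]^2·[Sn²⁺]); log Q = 2.503.
E = E° − (0.0592/n) log Q = +0.40 − (0.0592/2)(2.503) = +0.326 V.

+0.326 V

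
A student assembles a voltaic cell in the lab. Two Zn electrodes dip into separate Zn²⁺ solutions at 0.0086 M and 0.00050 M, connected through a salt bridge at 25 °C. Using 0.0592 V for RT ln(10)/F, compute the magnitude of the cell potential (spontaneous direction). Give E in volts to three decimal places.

For a concentration cell E°cell = 0. The 0.0086 M side is the cathode (reduction is favoured where [Zn²⁺] is higher).
With n = 2, E = −(0.0592/2) log([Zn²⁺]ₐₙ/[Zn²⁺]꜀ₐₜ) = −(0.0592/2) log(0.0005/0.0086) = −(0.0592/2)(-1.236) = +0.037 V.

+0.037 V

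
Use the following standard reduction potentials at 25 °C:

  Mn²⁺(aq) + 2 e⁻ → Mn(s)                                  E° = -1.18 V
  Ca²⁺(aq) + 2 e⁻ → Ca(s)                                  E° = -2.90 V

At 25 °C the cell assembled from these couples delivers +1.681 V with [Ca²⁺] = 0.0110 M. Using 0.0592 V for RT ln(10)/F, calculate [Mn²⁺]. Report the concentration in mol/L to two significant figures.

0.00053 M

Mn²⁺/Mn is the cathode, Ca²⁺/Ca the anode: E°cell = +1.72 V, n = 2.
Overall reaction: Mn²⁺(aq) + Ca(s) → Mn(s) + Ca²⁺(aq); Q = [Ca²⁺]^1/[Mn²⁺]^1.
From E = E° − (0.0592/n) log Q: log Q = (E° − E)·n/0.0592 = (+1.72 − (+1.681))·2/0.0592 = 1.3176.
So 1·log[Mn²⁺] = 1·log(0.011) − log Q = -1.9586 − (1.3176) = -3.2762; [Mn²⁺] = 10^(-3.2762) ≈ 0.00053 M.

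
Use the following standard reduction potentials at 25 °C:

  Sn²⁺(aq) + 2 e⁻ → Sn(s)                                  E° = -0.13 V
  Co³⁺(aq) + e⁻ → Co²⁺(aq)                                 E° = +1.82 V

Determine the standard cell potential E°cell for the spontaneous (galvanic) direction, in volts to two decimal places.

The Co³⁺/Co²⁺ couple has the higher reduction potential, so it is the cathode; Sn²⁺/Sn is oxidised at the anode.
E°cell = E°(cathode) − E°(anode) = (+1.82) − (-0.13) = +1.95 V.
Since E°cell > 0, the reaction is spontaneous under standard conditions.

+1.95 V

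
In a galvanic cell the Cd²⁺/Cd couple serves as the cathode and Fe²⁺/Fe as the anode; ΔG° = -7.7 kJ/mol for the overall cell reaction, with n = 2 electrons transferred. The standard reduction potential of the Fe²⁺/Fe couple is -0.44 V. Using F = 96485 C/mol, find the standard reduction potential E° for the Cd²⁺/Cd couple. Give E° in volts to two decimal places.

E°cell = −ΔG°/(nF) = −(-7.7×10³)/((2)(96485)) = +0.040 V.
Since Cd²⁺/Cd is the cathode and Fe²⁺/Fe the anode, E°cell = E°(Cd²⁺/Cd) − E°(Fe²⁺/Fe).
So E°(Cd²⁺/Cd) = E°cell + E°(Fe²⁺/Fe) = +0.040 + (-0.44) = -0.40 V.

-0.40 V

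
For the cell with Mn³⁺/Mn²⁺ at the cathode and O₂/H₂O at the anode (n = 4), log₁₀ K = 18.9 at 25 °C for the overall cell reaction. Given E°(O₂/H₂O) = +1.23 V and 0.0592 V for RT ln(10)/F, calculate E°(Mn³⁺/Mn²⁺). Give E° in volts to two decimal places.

E°cell = (0.0592/n)·log K = (0.0592/4)(18.9) = +0.280 V.
Since Mn³⁺/Mn²⁺ is the cathode and O₂/H₂O the anode, E°cell = E°(Mn³⁺/Mn²⁺) − E°(O₂/H₂O).
So E°(Mn³⁺/Mn²⁺) = E°cell + E°(O₂/H₂O) = +0.280 + (+1.23) = +1.51 V.

+1.51 V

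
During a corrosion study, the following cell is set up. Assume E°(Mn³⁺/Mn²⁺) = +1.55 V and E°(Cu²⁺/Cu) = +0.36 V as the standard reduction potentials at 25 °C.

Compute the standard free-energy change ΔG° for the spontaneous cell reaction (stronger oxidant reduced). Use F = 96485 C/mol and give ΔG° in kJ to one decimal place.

-229.6 kJ

Mn³⁺/Mn²⁺ (E° = +1.55 V) is the cathode; Cu²⁺/Cu (E° = +0.36 V) is the anode, so E°cell = +1.19 V.
Balancing electrons gives n = 2 (lcm of 1 and 2).
ΔG° = −nFE° = −(2)(96485)(+1.19) = -229,634 J = -229.6 kJ.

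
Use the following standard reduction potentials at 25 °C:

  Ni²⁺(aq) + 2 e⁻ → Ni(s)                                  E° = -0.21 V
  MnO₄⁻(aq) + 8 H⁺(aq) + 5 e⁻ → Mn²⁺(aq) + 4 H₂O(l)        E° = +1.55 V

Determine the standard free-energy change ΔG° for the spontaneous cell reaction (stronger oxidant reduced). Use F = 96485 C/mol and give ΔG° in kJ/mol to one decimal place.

MnO₄⁻/Mn²⁺ (E° = +1.55 V) is the cathode; Ni²⁺/Ni (E° = -0.21 V) is the anode, so E°cell = +1.76 V.
Balancing electrons gives n = 10 (lcm of 5 and 2).
ΔG° = −nFE° = −(10)(96485)(+1.76) = -1,698,136 J = -1698.1 kJ/mol.

-1698.1 kJ/mol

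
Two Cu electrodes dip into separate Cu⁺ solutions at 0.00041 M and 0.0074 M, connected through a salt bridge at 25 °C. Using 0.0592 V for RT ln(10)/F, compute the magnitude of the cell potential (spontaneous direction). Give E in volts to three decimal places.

+0.074 V

For a concentration cell E°cell = 0. The 0.0074 M side is the cathode (reduction is favoured where [Cu⁺] is higher).
With n = 1, E = −(0.0592/1) log([Cu⁺]ₐₙ/[Cu⁺]꜀ₐₜ) = −(0.0592/1) log(0.00041/0.0074) = −(0.0592/1)(-1.256) = +0.074 V.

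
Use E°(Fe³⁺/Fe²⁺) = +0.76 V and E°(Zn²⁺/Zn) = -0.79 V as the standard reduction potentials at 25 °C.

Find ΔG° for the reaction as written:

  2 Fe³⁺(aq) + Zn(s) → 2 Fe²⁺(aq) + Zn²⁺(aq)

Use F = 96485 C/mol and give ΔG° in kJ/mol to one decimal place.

-299.1 kJ/mol

As written, Fe³⁺/Fe²⁺ is reduced (cathode) and Zn²⁺/Zn is oxidised (anode), so E°cell = (+0.76) − (-0.79) = +1.55 V.
Balancing electrons gives n = 2.
ΔG° = −nFE° = −(2)(96485)(+1.55) = -299,104 J = -299.1 kJ/mol.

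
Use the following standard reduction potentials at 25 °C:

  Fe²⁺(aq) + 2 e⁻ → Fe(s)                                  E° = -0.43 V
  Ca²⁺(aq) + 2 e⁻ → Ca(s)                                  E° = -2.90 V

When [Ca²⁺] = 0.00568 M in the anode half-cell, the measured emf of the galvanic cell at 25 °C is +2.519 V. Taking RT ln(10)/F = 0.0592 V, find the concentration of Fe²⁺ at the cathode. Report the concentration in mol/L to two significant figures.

0.26 M

Fe²⁺/Fe is the cathode, Ca²⁺/Ca the anode: E°cell = +2.47 V, n = 2.
Overall reaction: Fe²⁺(aq) + Ca(s) → Fe(s) + Ca²⁺(aq); Q = [Ca²⁺]^1/[Fe²⁺]^1.
From E = E° − (0.0592/n) log Q: log Q = (E° − E)·n/0.0592 = (+2.47 − (+2.519))·2/0.0592 = -1.6554.
So 1·log[Fe²⁺] = 1·log(0.00568) − log Q = -2.2457 − (-1.6554) = -0.5903; [Fe²⁺] = 10^(-0.5903) ≈ 0.26 M.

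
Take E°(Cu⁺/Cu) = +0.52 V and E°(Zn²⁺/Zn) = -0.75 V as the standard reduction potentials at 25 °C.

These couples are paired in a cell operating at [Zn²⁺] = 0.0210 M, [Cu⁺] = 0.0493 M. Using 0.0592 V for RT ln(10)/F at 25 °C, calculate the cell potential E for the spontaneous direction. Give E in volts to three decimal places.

+1.242 V

Cu⁺/Cu is the cathode (higher E°), Zn²⁺/Zn the anode: E°cell = +0.52 − (-0.75) = +1.27 V, n = 2.
Overall: 2 Cu⁺(aq) + Zn(s) → 2 Cu(s) + Zn²⁺(aq)
Q = [Zn²⁺] / ([Cu⁺]^2); log Q = 0.937.
E = E° − (0.0592/n) log Q = +1.27 − (0.0592/2)(0.937) = +1.242 V.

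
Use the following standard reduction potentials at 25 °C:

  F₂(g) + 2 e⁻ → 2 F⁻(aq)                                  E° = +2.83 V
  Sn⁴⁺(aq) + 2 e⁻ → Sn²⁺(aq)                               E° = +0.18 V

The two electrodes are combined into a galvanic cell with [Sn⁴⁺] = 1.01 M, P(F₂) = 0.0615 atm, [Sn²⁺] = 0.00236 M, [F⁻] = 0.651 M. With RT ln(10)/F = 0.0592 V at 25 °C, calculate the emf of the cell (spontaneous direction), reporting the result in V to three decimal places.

F₂/F⁻ is the cathode (higher E°), Sn⁴⁺/Sn²⁺ the anode: E°cell = +2.83 − (+0.18) = +2.65 V, n = 2.
Overall: F₂(g) + Sn²⁺(aq) → 2 F⁻(aq) + Sn⁴⁺(aq)
Q = [F⁻]^2·[Sn⁴⁺] / (P(F₂)·[Sn²⁺]); log Q = 3.470.
E = E° − (0.0592/n) log Q = +2.65 − (0.0592/2)(3.470) = +2.547 V.

+2.547 V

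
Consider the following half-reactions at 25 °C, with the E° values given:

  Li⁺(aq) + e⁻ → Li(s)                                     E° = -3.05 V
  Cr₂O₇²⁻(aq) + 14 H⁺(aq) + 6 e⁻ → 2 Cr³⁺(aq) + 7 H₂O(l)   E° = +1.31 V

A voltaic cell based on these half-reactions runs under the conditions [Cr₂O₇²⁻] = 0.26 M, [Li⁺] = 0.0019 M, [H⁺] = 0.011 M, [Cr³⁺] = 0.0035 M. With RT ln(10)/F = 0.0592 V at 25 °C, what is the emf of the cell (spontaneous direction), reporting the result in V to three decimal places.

Cr₂O₇²⁻/Cr³⁺ is the cathode (higher E°), Li⁺/Li the anode: E°cell = +1.31 − (-3.05) = +4.36 V, n = 6.
Overall: Cr₂O₇²⁻(aq) + 14 H⁺(aq) + 6 Li(s) → 2 Cr³⁺(aq) + 7 H₂O(l) + 6 Li⁺(aq)
Q = [Cr³⁺]^2·[Li⁺]^6 / ([Cr₂O₇²⁻]·[H⁺]^14); log Q = 6.766.
E = E° − (0.0592/n) log Q = +4.36 − (0.0592/6)(6.766) = +4.293 V.

+4.293 V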